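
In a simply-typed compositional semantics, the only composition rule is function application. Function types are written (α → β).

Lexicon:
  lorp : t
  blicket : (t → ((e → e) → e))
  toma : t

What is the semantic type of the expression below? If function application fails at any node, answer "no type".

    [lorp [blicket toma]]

At [blicket toma], blicket : (t → ((e → e) → e)) takes toma : t, giving ((e → e) → e).
[lorp [blicket toma]]: t with ((e → e) → e) — neither is a function whose domain matches the other; composition fails here.

no type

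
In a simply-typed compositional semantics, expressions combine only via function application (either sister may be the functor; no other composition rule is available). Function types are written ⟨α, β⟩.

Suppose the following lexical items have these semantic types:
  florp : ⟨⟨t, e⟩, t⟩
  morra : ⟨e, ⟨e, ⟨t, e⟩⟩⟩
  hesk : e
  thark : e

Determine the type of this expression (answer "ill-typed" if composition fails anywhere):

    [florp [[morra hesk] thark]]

[morra hesk]: morra is ⟨e, ⟨e, ⟨t, e⟩⟩⟩, hesk is e; result ⟨e, ⟨t, e⟩⟩.
[[morra hesk] thark]: [morra hesk] is ⟨e, ⟨t, e⟩⟩, thark is e; result ⟨t, e⟩.
[florp [[morra hesk] thark]]: florp is ⟨⟨t, e⟩, t⟩, [[morra hesk] thark] is ⟨t, e⟩; result t.

t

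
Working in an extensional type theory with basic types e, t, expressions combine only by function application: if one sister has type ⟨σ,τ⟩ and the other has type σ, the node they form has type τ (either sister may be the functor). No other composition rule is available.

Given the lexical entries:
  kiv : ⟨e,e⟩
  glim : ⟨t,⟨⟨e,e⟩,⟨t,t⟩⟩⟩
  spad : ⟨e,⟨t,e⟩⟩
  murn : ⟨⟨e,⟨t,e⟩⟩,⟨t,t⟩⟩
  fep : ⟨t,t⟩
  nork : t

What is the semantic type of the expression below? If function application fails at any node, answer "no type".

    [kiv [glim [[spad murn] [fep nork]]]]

⟨t,t⟩

At [spad murn], murn : ⟨⟨e,⟨t,e⟩⟩,⟨t,t⟩⟩ takes spad : ⟨e,⟨t,e⟩⟩, giving ⟨t,t⟩.
At [fep nork], fep : ⟨t,t⟩ takes nork : t, giving t.
At [[spad murn] [fep nork]], [spad murn] : ⟨t,t⟩ takes [fep nork] : t, giving t.
At [glim [[spad murn] [fep nork]]], glim : ⟨t,⟨⟨e,e⟩,⟨t,t⟩⟩⟩ takes [[spad murn] [fep nork]] : t, giving ⟨⟨e,e⟩,⟨t,t⟩⟩.
At [kiv [glim [[spad murn] [fep nork]]]], [glim [[spad murn] [fep nork]]] : ⟨⟨e,e⟩,⟨t,t⟩⟩ takes kiv : ⟨e,e⟩, giving ⟨t,t⟩.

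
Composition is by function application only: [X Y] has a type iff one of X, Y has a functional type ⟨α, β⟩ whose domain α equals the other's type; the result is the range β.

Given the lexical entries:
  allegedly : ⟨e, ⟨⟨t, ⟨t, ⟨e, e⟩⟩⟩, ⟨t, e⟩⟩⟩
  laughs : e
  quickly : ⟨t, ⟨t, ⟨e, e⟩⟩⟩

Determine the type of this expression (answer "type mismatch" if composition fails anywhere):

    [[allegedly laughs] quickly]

⟨t, e⟩

[allegedly laughs]: ⟨e, ⟨⟨t, ⟨t, ⟨e, e⟩⟩⟩, ⟨t, e⟩⟩⟩ applied to e yields ⟨⟨t, ⟨t, ⟨e, e⟩⟩⟩, ⟨t, e⟩⟩.
[[allegedly laughs] quickly]: ⟨⟨t, ⟨t, ⟨e, e⟩⟩⟩, ⟨t, e⟩⟩ applied to ⟨t, ⟨t, ⟨e, e⟩⟩⟩ yields ⟨t, e⟩.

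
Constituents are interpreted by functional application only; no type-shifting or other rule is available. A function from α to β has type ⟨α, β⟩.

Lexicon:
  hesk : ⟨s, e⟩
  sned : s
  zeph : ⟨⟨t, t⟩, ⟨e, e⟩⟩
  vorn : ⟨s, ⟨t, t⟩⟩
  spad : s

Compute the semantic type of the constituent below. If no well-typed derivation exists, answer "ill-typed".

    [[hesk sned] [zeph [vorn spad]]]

[hesk sned]: ⟨s, e⟩ applied to s yields e.
[vorn spad]: ⟨s, ⟨t, t⟩⟩ applied to s yields ⟨t, t⟩.
[zeph [vorn spad]]: ⟨⟨t, t⟩, ⟨e, e⟩⟩ applied to ⟨t, t⟩ yields ⟨e, e⟩.
[[hesk sned] [zeph [vorn spad]]]: ⟨e, e⟩ applied to e yields e.

e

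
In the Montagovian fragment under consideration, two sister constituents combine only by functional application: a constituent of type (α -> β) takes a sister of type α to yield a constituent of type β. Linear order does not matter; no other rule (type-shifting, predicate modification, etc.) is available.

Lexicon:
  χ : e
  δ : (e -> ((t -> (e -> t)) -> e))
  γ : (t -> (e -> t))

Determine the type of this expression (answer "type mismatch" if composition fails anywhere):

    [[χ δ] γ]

At [χ δ], δ : (e -> ((t -> (e -> t)) -> e)) takes χ : e, giving ((t -> (e -> t)) -> e).
At [[χ δ] γ], [χ δ] : ((t -> (e -> t)) -> e) takes γ : (t -> (e -> t)), giving e.

e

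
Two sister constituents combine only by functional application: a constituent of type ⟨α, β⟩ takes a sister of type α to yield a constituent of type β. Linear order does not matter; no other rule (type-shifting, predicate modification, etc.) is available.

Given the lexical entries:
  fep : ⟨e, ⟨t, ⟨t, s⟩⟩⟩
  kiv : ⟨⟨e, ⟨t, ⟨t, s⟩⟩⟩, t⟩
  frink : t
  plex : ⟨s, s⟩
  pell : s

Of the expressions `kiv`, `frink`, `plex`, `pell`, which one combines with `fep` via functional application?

kiv — combines: kiv : ⟨⟨e, ⟨t, ⟨t, s⟩⟩⟩, t⟩ takes fep : ⟨e, ⟨t, ⟨t, s⟩⟩⟩ as argument, giving t.
frink : t — no; fep wants e, and frink wants nothing (atomic).
plex : ⟨s, s⟩ — no; fep wants e, and plex wants s.
pell : s — no; fep wants e, and pell wants nothing (atomic).

kiv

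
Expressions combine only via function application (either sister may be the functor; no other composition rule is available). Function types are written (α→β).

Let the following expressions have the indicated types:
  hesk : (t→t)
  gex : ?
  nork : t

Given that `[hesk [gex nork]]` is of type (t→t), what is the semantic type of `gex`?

For [hesk [gex nork]] to have type (t→t) with hesk of type (t→t), [gex nork] must be the function: [gex nork] : ((t→t)→(t→t)).
For [gex nork] to have type ((t→t)→(t→t)) with nork of type t, gex must be the function: gex : (t→((t→t)→(t→t))).

(t→((t→t)→(t→t)))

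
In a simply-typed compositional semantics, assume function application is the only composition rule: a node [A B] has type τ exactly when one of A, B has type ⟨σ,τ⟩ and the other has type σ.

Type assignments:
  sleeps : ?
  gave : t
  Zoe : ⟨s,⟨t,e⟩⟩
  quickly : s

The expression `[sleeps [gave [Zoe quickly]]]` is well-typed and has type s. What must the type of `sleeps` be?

⟨e,s⟩

For [sleeps [gave [Zoe quickly]]] to have type s with [gave [Zoe quickly]] of type e, sleeps must be the function: sleeps : ⟨e,s⟩.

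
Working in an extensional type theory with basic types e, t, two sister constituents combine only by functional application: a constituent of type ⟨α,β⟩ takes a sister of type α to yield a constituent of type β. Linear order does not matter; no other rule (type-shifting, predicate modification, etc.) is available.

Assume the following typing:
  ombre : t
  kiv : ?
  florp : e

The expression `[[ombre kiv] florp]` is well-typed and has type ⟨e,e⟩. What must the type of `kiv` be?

For [[ombre kiv] florp] to have type ⟨e,e⟩ with florp of type e, [ombre kiv] must be the function: [ombre kiv] : ⟨e,⟨e,e⟩⟩.
For [ombre kiv] to have type ⟨e,⟨e,e⟩⟩ with ombre of type t, kiv must be the function: kiv : ⟨t,⟨e,⟨e,e⟩⟩⟩.

⟨t,⟨e,⟨e,e⟩⟩⟩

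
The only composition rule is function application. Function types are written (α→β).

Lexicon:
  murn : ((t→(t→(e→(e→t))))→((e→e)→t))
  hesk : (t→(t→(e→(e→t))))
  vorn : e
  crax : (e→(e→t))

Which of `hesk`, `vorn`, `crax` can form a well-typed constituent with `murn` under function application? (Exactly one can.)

hesk — combines: murn : ((t→(t→(e→(e→t))))→((e→e)→t)) takes hesk : (t→(t→(e→(e→t)))) as argument, giving ((e→e)→t).
vorn : e — neither side's domain matches the other.
crax : (e→(e→t)) — neither side's domain matches the other.

hesk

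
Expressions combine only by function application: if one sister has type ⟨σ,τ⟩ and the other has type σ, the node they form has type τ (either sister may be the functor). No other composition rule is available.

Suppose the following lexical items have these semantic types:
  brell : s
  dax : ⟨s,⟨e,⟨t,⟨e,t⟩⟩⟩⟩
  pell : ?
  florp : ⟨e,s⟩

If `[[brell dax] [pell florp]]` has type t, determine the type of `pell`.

[[brell dax] [pell florp]] must have type t. The sister [brell dax] has type ⟨e,⟨t,⟨e,t⟩⟩⟩; that is not a function onto t, so [pell florp] must be the functor, of type ⟨⟨e,⟨t,⟨e,t⟩⟩⟩,t⟩.
[pell florp] must have type ⟨⟨e,⟨t,⟨e,t⟩⟩⟩,t⟩. The sister florp has type ⟨e,s⟩; that is not a function onto ⟨⟨e,⟨t,⟨e,t⟩⟩⟩,t⟩, so pell must be the functor, of type ⟨⟨e,s⟩,⟨⟨e,⟨t,⟨e,t⟩⟩⟩,t⟩⟩.

⟨⟨e,s⟩,⟨⟨e,⟨t,⟨e,t⟩⟩⟩,t⟩⟩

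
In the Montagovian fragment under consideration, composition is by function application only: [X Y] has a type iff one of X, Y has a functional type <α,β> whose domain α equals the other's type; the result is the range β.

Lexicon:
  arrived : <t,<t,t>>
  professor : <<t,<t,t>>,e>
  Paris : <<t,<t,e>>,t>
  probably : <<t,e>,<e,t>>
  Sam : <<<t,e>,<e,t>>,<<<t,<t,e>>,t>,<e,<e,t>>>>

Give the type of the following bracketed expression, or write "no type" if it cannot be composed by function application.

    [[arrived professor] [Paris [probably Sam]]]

[arrived professor]: functor professor : <<t,<t,t>>,e>, argument arrived : <t,<t,t>>; result e.
[probably Sam]: functor Sam : <<<t,e>,<e,t>>,<<<t,<t,e>>,t>,<e,<e,t>>>>, argument probably : <<t,e>,<e,t>>; result <<<t,<t,e>>,t>,<e,<e,t>>>.
[Paris [probably Sam]]: functor [probably Sam] : <<<t,<t,e>>,t>,<e,<e,t>>>, argument Paris : <<t,<t,e>>,t>; result <e,<e,t>>.
[[arrived professor] [Paris [probably Sam]]]: functor [Paris [probably Sam]] : <e,<e,t>>, argument [arrived professor] : e; result <e,t>.

<e,t>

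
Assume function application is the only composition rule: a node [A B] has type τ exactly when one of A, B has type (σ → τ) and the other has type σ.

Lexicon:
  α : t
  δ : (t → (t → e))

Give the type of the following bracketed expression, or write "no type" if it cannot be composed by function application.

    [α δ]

(t → e)

[α δ]: δ is (t → (t → e)), α is t; result (t → e).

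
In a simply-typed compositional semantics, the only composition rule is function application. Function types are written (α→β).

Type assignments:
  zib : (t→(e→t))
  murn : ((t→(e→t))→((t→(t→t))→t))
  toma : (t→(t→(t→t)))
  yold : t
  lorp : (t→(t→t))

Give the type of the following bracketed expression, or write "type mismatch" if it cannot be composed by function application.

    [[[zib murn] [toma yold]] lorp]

At [zib murn], murn : ((t→(e→t))→((t→(t→t))→t)) takes zib : (t→(e→t)), giving ((t→(t→t))→t).
At [toma yold], toma : (t→(t→(t→t))) takes yold : t, giving (t→(t→t)).
At [[zib murn] [toma yold]], [zib murn] : ((t→(t→t))→t) takes [toma yold] : (t→(t→t)), giving t.
At [[[zib murn] [toma yold]] lorp], lorp : (t→(t→t)) takes [[zib murn] [toma yold]] : t, giving (t→t).

(t→t)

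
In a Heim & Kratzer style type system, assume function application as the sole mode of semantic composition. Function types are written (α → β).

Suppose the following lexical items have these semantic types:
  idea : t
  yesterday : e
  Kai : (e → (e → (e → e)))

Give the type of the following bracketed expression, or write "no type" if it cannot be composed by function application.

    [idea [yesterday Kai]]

no type

At [yesterday Kai], Kai : (e → (e → (e → e))) takes yesterday : e, giving (e → (e → e)).
At [idea [yesterday Kai]]: neither t nor (e → (e → e)) can take the other as argument; the node is ill-typed.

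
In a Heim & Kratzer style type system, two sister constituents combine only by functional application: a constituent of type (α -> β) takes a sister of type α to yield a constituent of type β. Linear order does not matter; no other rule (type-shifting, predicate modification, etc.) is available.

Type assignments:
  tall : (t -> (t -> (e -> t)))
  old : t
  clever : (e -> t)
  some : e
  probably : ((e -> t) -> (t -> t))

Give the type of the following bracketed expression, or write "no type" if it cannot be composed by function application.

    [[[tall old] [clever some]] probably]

(t -> t)

[tall old]: functor tall : (t -> (t -> (e -> t))), argument old : t; result (t -> (e -> t)).
[clever some]: functor clever : (e -> t), argument some : e; result t.
[[tall old] [clever some]]: functor [tall old] : (t -> (e -> t)), argument [clever some] : t; result (e -> t).
[[[tall old] [clever some]] probably]: functor probably : ((e -> t) -> (t -> t)), argument [[tall old] [clever some]] : (e -> t); result (t -> t).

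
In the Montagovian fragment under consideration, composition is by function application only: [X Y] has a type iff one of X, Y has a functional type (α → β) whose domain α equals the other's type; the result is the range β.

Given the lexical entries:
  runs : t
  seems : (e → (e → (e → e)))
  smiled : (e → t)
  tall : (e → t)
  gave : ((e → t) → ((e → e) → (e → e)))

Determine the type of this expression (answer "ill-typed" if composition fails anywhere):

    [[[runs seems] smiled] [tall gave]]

ill-typed

At [runs seems]: neither t nor (e → (e → (e → e))) can take the other as argument; the node is ill-typed.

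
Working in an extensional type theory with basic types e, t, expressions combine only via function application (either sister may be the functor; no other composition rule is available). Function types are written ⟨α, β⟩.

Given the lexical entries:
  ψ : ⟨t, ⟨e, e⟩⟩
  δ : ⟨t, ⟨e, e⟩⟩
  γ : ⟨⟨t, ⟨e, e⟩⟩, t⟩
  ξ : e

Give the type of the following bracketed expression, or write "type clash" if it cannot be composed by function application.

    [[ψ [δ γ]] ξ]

e

At [δ γ], γ : ⟨⟨t, ⟨e, e⟩⟩, t⟩ takes δ : ⟨t, ⟨e, e⟩⟩, giving t.
At [ψ [δ γ]], ψ : ⟨t, ⟨e, e⟩⟩ takes [δ γ] : t, giving ⟨e, e⟩.
At [[ψ [δ γ]] ξ], [ψ [δ γ]] : ⟨e, e⟩ takes ξ : e, giving e.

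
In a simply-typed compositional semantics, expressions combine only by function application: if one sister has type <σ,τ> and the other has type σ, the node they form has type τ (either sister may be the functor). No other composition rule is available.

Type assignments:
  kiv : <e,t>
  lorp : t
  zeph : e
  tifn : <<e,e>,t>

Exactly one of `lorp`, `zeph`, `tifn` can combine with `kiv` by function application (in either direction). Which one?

zeph

lorp : t — no; kiv wants e, and lorp wants nothing (atomic).
zeph — combines: kiv : <e,t> takes zeph : e as argument, giving t.
tifn : <<e,e>,t> — no; kiv wants e, and tifn wants <e,e>.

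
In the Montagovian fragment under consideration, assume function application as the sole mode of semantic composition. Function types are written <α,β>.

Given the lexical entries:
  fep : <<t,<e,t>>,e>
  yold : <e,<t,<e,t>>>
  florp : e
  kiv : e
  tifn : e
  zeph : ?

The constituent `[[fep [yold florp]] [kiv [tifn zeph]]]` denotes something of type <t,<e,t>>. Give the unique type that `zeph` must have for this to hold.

For [[fep [yold florp]] [kiv [tifn zeph]]] to have type <t,<e,t>> with [fep [yold florp]] of type e, [kiv [tifn zeph]] must be the function: [kiv [tifn zeph]] : <e,<t,<e,t>>>.
For [kiv [tifn zeph]] to have type <e,<t,<e,t>>> with kiv of type e, [tifn zeph] must be the function: [tifn zeph] : <e,<e,<t,<e,t>>>>.
For [tifn zeph] to have type <e,<e,<t,<e,t>>>> with tifn of type e, zeph must be the function: zeph : <e,<e,<e,<t,<e,t>>>>>.

<e,<e,<e,<t,<e,t>>>>>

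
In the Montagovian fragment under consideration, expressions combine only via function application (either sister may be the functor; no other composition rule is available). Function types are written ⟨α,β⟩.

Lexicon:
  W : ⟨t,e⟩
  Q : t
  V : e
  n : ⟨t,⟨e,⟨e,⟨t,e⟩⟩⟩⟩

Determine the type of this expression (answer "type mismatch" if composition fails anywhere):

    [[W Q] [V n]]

At [W Q], W : ⟨t,e⟩ takes Q : t, giving e.
At [V n]: neither e nor ⟨t,⟨e,⟨e,⟨t,e⟩⟩⟩⟩ can take the other as argument; the node is ill-typed.

type mismatch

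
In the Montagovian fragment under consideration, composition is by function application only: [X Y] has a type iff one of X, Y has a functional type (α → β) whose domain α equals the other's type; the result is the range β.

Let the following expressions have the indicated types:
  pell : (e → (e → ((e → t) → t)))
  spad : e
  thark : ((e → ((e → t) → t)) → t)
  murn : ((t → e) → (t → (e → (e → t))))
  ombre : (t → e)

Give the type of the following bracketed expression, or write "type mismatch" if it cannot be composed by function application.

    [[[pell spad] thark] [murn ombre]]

(e → (e → t))

[pell spad]: (e → (e → ((e → t) → t))) applied to e yields (e → ((e → t) → t)).
[[pell spad] thark]: ((e → ((e → t) → t)) → t) applied to (e → ((e → t) → t)) yields t.
[murn ombre]: ((t → e) → (t → (e → (e → t)))) applied to (t → e) yields (t → (e → (e → t))).
[[[pell spad] thark] [murn ombre]]: (t → (e → (e → t))) applied to t yields (e → (e → t)).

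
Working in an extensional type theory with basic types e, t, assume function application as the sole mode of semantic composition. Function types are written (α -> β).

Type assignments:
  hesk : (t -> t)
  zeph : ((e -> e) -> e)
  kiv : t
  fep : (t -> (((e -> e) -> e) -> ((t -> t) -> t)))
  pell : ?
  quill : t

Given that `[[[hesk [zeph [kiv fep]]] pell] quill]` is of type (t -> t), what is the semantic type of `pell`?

[[[hesk [zeph [kiv fep]]] pell] quill] must have type (t -> t). The sister quill has type t; that is not a function onto (t -> t), so [[hesk [zeph [kiv fep]]] pell] must be the functor, of type (t -> (t -> t)).
[[hesk [zeph [kiv fep]]] pell] must have type (t -> (t -> t)). The sister [hesk [zeph [kiv fep]]] has type t; that is not a function onto (t -> (t -> t)), so pell must be the functor, of type (t -> (t -> (t -> t))).

(t -> (t -> (t -> t)))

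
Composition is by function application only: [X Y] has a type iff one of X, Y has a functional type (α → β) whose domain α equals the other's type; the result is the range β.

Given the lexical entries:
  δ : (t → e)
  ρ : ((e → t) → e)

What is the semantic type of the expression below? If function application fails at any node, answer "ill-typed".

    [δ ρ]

ill-typed

At [δ ρ]: neither (t → e) nor ((e → t) → e) can take the other as argument; the node is ill-typed.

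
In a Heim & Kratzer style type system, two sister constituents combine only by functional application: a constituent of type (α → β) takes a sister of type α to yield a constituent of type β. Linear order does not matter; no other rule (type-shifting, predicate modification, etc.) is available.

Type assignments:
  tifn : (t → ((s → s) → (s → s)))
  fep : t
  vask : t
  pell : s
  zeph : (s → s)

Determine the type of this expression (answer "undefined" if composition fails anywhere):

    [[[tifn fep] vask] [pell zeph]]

undefined

[tifn fep] — tifn of type (t → ((s → s) → (s → s))) combines with fep of type t: type ((s → s) → (s → s)).
[[tifn fep] vask]: ((s → s) → (s → s)) with t — neither is a function whose domain matches the other; composition fails here.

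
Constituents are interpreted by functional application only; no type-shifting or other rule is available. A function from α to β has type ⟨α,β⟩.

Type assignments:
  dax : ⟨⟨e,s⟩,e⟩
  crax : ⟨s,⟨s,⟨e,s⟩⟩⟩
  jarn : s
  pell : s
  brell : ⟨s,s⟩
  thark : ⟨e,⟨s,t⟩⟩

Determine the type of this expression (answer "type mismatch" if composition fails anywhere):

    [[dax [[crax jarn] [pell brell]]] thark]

At [crax jarn], crax : ⟨s,⟨s,⟨e,s⟩⟩⟩ takes jarn : s, giving ⟨s,⟨e,s⟩⟩.
At [pell brell], brell : ⟨s,s⟩ takes pell : s, giving s.
At [[crax jarn] [pell brell]], [crax jarn] : ⟨s,⟨e,s⟩⟩ takes [pell brell] : s, giving ⟨e,s⟩.
At [dax [[crax jarn] [pell brell]]], dax : ⟨⟨e,s⟩,e⟩ takes [[crax jarn] [pell brell]] : ⟨e,s⟩, giving e.
At [[dax [[crax jarn] [pell brell]]] thark], thark : ⟨e,⟨s,t⟩⟩ takes [dax [[crax jarn] [pell brell]]] : e, giving ⟨s,t⟩.

⟨s,t⟩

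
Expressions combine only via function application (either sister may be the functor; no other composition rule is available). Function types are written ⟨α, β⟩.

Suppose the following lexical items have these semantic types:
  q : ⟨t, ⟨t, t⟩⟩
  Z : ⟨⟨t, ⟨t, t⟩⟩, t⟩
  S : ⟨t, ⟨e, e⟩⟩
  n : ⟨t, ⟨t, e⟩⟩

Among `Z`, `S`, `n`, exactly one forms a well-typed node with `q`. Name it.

Z

Z — combines: Z : ⟨⟨t, ⟨t, t⟩⟩, t⟩ takes q : ⟨t, ⟨t, t⟩⟩ as argument, giving t.
S : ⟨t, ⟨e, e⟩⟩ — no; q wants t, and S wants t.
n : ⟨t, ⟨t, e⟩⟩ — no; q wants t, and n wants t.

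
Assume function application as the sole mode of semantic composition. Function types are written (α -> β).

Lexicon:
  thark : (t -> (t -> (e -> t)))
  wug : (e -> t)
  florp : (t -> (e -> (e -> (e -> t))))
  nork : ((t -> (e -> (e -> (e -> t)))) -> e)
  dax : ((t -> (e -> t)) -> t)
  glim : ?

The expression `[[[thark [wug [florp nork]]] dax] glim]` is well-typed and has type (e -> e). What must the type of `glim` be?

At [[[thark [wug [florp nork]]] dax] glim] (required: (e -> e)): [[thark [wug [florp nork]]] dax] is t, which is not a function with range (e -> e); hence glim is the functor — type (t -> (e -> e)).

(t -> (e -> e))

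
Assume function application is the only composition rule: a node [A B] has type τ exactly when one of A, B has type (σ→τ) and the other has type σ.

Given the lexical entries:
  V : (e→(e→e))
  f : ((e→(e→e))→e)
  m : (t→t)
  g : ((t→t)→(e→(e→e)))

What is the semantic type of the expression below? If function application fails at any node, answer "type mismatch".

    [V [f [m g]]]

At [m g], g : ((t→t)→(e→(e→e))) takes m : (t→t), giving (e→(e→e)).
At [f [m g]], f : ((e→(e→e))→e) takes [m g] : (e→(e→e)), giving e.
At [V [f [m g]]], V : (e→(e→e)) takes [f [m g]] : e, giving (e→e).

(e→e)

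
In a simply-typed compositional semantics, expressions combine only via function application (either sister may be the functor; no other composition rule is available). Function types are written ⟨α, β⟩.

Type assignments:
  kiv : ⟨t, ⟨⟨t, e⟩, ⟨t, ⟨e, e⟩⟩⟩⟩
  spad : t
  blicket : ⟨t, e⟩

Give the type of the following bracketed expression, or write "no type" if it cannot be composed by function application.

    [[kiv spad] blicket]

⟨t, ⟨e, e⟩⟩

[kiv spad]: functor kiv : ⟨t, ⟨⟨t, e⟩, ⟨t, ⟨e, e⟩⟩⟩⟩, argument spad : t; result ⟨⟨t, e⟩, ⟨t, ⟨e, e⟩⟩⟩.
[[kiv spad] blicket]: functor [kiv spad] : ⟨⟨t, e⟩, ⟨t, ⟨e, e⟩⟩⟩, argument blicket : ⟨t, e⟩; result ⟨t, ⟨e, e⟩⟩.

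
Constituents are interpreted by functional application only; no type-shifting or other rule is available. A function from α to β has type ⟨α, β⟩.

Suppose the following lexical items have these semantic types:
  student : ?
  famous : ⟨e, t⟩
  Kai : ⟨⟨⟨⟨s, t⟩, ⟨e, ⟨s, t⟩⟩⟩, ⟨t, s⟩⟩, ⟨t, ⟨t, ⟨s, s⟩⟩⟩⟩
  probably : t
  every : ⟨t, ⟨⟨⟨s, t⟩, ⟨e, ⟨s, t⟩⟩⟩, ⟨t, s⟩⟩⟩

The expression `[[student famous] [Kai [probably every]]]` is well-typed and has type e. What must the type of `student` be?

⟨⟨e, t⟩, ⟨⟨t, ⟨t, ⟨s, s⟩⟩⟩, e⟩⟩

[[student famous] [Kai [probably every]]] must have type e. The sister [Kai [probably every]] has type ⟨t, ⟨t, ⟨s, s⟩⟩⟩; that is not a function onto e, so [student famous] must be the functor, of type ⟨⟨t, ⟨t, ⟨s, s⟩⟩⟩, e⟩.
[student famous] must have type ⟨⟨t, ⟨t, ⟨s, s⟩⟩⟩, e⟩. The sister famous has type ⟨e, t⟩; that is not a function onto ⟨⟨t, ⟨t, ⟨s, s⟩⟩⟩, e⟩, so student must be the functor, of type ⟨⟨e, t⟩, ⟨⟨t, ⟨t, ⟨s, s⟩⟩⟩, e⟩⟩.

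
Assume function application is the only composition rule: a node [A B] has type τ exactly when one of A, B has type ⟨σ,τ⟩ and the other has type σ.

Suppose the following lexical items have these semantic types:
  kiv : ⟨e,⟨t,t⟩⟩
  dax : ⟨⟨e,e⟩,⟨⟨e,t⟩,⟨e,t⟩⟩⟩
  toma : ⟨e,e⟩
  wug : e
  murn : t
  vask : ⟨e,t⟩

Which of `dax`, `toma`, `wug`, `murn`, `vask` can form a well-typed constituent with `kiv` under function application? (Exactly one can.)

wug

dax : ⟨⟨e,e⟩,⟨⟨e,t⟩,⟨e,t⟩⟩⟩ — neither side's domain matches the other.
toma : ⟨e,e⟩ — neither side's domain matches the other.
wug — combines: kiv : ⟨e,⟨t,t⟩⟩ takes wug : e as argument, giving ⟨t,t⟩.
murn : t — neither side's domain matches the other.
vask : ⟨e,t⟩ — neither side's domain matches the other.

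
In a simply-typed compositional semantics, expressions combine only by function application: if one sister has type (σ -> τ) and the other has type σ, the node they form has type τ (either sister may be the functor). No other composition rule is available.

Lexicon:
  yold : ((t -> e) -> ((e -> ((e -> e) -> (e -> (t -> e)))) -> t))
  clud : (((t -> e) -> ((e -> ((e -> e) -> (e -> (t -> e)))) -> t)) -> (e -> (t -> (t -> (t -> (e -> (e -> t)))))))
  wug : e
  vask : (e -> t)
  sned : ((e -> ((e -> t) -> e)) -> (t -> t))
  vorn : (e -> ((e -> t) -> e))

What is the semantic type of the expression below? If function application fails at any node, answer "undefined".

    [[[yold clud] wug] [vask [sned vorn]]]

[yold clud] — clud of type (((t -> e) -> ((e -> ((e -> e) -> (e -> (t -> e)))) -> t)) -> (e -> (t -> (t -> (t -> (e -> (e -> t))))))) combines with yold of type ((t -> e) -> ((e -> ((e -> e) -> (e -> (t -> e)))) -> t)): type (e -> (t -> (t -> (t -> (e -> (e -> t)))))).
[[yold clud] wug] — [yold clud] of type (e -> (t -> (t -> (t -> (e -> (e -> t)))))) combines with wug of type e: type (t -> (t -> (t -> (e -> (e -> t))))).
[sned vorn] — sned of type ((e -> ((e -> t) -> e)) -> (t -> t)) combines with vorn of type (e -> ((e -> t) -> e)): type (t -> t).
[vask [sned vorn]]: (e -> t) and (t -> t) cannot combine by function application — type clash.

undefined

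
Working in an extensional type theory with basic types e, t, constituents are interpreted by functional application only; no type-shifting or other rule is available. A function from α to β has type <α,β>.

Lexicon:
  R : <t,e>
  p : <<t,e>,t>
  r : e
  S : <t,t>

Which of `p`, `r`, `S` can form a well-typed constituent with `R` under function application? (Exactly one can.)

p — combines: p : <<t,e>,t> takes R : <t,e> as argument, giving t.
r : e — no; R wants t, and r wants nothing (atomic).
S : <t,t> — no; R wants t, and S wants t.

p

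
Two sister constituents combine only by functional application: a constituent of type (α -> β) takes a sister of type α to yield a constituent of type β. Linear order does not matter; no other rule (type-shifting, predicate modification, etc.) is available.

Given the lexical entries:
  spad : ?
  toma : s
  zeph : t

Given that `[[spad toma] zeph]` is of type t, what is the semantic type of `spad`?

(s -> (t -> t))

At [[spad toma] zeph] (required: t): zeph is t, which is not a function with range t; hence [spad toma] is the functor — type (t -> t).
At [spad toma] (required: (t -> t)): toma is s, which is not a function with range (t -> t); hence spad is the functor — type (s -> (t -> t)).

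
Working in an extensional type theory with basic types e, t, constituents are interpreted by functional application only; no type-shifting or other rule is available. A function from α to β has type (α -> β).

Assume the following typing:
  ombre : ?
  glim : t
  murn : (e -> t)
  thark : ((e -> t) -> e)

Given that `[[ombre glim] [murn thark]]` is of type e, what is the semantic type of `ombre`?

(t -> (e -> e))

For [[ombre glim] [murn thark]] to have type e with [murn thark] of type e, [ombre glim] must be the function: [ombre glim] : (e -> e).
For [ombre glim] to have type (e -> e) with glim of type t, ombre must be the function: ombre : (t -> (e -> e)).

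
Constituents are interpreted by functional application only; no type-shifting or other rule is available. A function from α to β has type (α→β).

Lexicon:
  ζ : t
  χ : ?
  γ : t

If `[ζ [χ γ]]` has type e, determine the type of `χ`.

[ζ [χ γ]] is required to be e. ζ : t cannot yield e as functor, so [χ γ] : (t→e).
[χ γ] is required to be (t→e). γ : t cannot yield (t→e) as functor, so χ : (t→(t→e)).

(t→(t→e))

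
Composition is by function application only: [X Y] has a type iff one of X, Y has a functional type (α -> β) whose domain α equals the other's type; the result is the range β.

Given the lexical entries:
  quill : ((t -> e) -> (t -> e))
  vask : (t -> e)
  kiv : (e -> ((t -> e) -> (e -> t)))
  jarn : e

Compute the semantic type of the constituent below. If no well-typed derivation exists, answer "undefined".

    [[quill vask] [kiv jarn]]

[quill vask]: functor quill : ((t -> e) -> (t -> e)), argument vask : (t -> e); result (t -> e).
[kiv jarn]: functor kiv : (e -> ((t -> e) -> (e -> t))), argument jarn : e; result ((t -> e) -> (e -> t)).
[[quill vask] [kiv jarn]]: functor [kiv jarn] : ((t -> e) -> (e -> t)), argument [quill vask] : (t -> e); result (e -> t).

(e -> t)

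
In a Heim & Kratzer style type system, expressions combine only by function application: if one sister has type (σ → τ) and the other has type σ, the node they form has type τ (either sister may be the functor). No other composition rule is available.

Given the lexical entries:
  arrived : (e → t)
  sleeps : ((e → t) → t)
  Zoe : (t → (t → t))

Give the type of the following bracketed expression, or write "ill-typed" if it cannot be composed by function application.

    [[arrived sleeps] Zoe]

[arrived sleeps]: functor sleeps : ((e → t) → t), argument arrived : (e → t); result t.
[[arrived sleeps] Zoe]: functor Zoe : (t → (t → t)), argument [arrived sleeps] : t; result (t → t).

(t → t)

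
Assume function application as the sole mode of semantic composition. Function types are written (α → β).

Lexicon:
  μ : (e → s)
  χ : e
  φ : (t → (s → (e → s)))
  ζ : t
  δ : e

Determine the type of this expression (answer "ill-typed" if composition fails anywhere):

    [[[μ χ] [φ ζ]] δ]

[μ χ]: (e → s) applied to e yields s.
[φ ζ]: (t → (s → (e → s))) applied to t yields (s → (e → s)).
[[μ χ] [φ ζ]]: (s → (e → s)) applied to s yields (e → s).
[[[μ χ] [φ ζ]] δ]: (e → s) applied to e yields s.

s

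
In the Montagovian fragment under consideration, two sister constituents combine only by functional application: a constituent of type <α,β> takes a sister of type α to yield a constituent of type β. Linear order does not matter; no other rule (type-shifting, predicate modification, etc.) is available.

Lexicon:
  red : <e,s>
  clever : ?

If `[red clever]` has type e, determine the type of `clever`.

<<e,s>,e>

At [red clever] (required: e): red is <e,s>, which is not a function with range e; hence clever is the functor — type <<e,s>,e>.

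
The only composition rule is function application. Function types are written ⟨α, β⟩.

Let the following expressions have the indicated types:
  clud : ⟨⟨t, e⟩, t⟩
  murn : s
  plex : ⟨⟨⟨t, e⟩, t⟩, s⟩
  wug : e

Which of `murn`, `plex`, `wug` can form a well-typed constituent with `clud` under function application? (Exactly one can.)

murn : s — no; clud wants ⟨t, e⟩, and murn wants nothing (atomic).
plex — combines: plex : ⟨⟨⟨t, e⟩, t⟩, s⟩ takes clud : ⟨⟨t, e⟩, t⟩ as argument, giving s.
wug : e — no; clud wants ⟨t, e⟩, and wug wants nothing (atomic).

plex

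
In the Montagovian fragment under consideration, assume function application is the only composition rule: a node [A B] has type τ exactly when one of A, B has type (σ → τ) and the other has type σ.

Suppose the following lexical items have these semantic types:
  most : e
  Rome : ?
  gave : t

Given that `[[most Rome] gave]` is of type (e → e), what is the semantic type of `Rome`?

(e → (t → (e → e)))

At [[most Rome] gave] (required: (e → e)): gave is t, which is not a function with range (e → e); hence [most Rome] is the functor — type (t → (e → e)).
At [most Rome] (required: (t → (e → e))): most is e, which is not a function with range (t → (e → e)); hence Rome is the functor — type (e → (t → (e → e))).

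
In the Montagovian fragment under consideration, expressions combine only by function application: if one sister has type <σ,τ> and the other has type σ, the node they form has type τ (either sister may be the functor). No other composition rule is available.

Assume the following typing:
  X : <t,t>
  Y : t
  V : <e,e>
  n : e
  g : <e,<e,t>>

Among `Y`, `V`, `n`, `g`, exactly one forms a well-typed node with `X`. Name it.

Y

Y — combines: X : <t,t> takes Y : t as argument, giving t.
V : <e,e> — no; X wants t, and V wants e.
n : e — no; X wants t, and n wants nothing (atomic).
g : <e,<e,t>> — no; X wants t, and g wants e.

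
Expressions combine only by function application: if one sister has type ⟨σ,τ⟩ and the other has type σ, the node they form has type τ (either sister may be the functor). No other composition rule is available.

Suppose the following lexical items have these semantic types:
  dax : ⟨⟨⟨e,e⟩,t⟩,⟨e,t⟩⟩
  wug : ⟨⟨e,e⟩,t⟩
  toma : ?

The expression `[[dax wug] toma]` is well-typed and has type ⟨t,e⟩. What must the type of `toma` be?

[[dax wug] toma] must have type ⟨t,e⟩. The sister [dax wug] has type ⟨e,t⟩; that is not a function onto ⟨t,e⟩, so toma must be the functor, of type ⟨⟨e,t⟩,⟨t,e⟩⟩.

⟨⟨e,t⟩,⟨t,e⟩⟩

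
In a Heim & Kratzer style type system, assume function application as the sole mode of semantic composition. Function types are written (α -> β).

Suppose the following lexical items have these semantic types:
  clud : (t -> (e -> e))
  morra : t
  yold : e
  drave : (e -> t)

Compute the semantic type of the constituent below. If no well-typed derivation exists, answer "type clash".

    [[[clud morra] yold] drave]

[clud morra] — clud of type (t -> (e -> e)) combines with morra of type t: type (e -> e).
[[clud morra] yold] — [clud morra] of type (e -> e) combines with yold of type e: type e.
[[[clud morra] yold] drave] — drave of type (e -> t) combines with [[clud morra] yold] of type e: type t.

t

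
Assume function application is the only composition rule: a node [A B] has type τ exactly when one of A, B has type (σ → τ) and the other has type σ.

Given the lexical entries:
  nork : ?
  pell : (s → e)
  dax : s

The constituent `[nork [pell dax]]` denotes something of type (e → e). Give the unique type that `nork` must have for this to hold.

(e → (e → e))

[nork [pell dax]] must have type (e → e). The sister [pell dax] has type e; that is not a function onto (e → e), so nork must be the functor, of type (e → (e → e)).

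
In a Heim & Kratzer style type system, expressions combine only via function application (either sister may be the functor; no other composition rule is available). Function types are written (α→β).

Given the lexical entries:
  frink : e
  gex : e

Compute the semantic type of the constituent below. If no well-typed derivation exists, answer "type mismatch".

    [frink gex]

type mismatch

[frink gex]: e with e — neither is a function whose domain matches the other; composition fails here.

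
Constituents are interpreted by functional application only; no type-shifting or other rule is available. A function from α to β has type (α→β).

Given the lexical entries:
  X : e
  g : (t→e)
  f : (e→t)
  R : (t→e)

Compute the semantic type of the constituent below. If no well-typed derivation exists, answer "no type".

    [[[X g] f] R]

no type

At [X g]: neither e nor (t→e) can take the other as argument; the node is ill-typed.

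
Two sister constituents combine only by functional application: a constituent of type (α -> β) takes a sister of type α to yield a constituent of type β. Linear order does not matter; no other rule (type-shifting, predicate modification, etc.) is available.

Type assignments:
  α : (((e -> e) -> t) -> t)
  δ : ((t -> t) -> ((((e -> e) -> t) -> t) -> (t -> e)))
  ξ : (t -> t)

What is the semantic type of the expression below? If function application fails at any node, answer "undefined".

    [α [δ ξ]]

(t -> e)

At [δ ξ], δ : ((t -> t) -> ((((e -> e) -> t) -> t) -> (t -> e))) takes ξ : (t -> t), giving ((((e -> e) -> t) -> t) -> (t -> e)).
At [α [δ ξ]], [δ ξ] : ((((e -> e) -> t) -> t) -> (t -> e)) takes α : (((e -> e) -> t) -> t), giving (t -> e).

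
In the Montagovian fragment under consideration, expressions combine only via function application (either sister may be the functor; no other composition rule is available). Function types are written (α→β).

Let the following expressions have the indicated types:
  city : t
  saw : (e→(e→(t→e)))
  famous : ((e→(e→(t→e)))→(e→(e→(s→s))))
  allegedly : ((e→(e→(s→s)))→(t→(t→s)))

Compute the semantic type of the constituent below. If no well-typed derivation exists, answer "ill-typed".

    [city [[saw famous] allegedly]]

(t→s)

[saw famous]: famous is ((e→(e→(t→e)))→(e→(e→(s→s)))), saw is (e→(e→(t→e))); result (e→(e→(s→s))).
[[saw famous] allegedly]: allegedly is ((e→(e→(s→s)))→(t→(t→s))), [saw famous] is (e→(e→(s→s))); result (t→(t→s)).
[city [[saw famous] allegedly]]: [[saw famous] allegedly] is (t→(t→s)), city is t; result (t→s).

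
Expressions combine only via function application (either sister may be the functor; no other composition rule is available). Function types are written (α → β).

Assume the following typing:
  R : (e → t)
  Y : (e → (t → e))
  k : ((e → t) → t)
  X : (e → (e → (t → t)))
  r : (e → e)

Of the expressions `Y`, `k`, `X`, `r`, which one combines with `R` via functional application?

Y : (e → (t → e)) — neither side's domain matches the other.
k — combines: k : ((e → t) → t) takes R : (e → t) as argument, giving t.
X : (e → (e → (t → t))) — neither side's domain matches the other.
r : (e → e) — neither side's domain matches the other.

k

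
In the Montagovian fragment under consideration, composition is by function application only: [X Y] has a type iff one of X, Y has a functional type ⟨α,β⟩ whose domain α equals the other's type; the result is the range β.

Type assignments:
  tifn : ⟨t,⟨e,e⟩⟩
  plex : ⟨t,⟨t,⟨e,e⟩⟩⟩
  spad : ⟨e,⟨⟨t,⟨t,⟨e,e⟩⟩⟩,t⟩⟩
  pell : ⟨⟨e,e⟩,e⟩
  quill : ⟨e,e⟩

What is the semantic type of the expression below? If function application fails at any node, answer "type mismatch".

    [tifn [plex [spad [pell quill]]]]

⟨e,e⟩

[pell quill]: functor pell : ⟨⟨e,e⟩,e⟩, argument quill : ⟨e,e⟩; result e.
[spad [pell quill]]: functor spad : ⟨e,⟨⟨t,⟨t,⟨e,e⟩⟩⟩,t⟩⟩, argument [pell quill] : e; result ⟨⟨t,⟨t,⟨e,e⟩⟩⟩,t⟩.
[plex [spad [pell quill]]]: functor [spad [pell quill]] : ⟨⟨t,⟨t,⟨e,e⟩⟩⟩,t⟩, argument plex : ⟨t,⟨t,⟨e,e⟩⟩⟩; result t.
[tifn [plex [spad [pell quill]]]]: functor tifn : ⟨t,⟨e,e⟩⟩, argument [plex [spad [pell quill]]] : t; result ⟨e,e⟩.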